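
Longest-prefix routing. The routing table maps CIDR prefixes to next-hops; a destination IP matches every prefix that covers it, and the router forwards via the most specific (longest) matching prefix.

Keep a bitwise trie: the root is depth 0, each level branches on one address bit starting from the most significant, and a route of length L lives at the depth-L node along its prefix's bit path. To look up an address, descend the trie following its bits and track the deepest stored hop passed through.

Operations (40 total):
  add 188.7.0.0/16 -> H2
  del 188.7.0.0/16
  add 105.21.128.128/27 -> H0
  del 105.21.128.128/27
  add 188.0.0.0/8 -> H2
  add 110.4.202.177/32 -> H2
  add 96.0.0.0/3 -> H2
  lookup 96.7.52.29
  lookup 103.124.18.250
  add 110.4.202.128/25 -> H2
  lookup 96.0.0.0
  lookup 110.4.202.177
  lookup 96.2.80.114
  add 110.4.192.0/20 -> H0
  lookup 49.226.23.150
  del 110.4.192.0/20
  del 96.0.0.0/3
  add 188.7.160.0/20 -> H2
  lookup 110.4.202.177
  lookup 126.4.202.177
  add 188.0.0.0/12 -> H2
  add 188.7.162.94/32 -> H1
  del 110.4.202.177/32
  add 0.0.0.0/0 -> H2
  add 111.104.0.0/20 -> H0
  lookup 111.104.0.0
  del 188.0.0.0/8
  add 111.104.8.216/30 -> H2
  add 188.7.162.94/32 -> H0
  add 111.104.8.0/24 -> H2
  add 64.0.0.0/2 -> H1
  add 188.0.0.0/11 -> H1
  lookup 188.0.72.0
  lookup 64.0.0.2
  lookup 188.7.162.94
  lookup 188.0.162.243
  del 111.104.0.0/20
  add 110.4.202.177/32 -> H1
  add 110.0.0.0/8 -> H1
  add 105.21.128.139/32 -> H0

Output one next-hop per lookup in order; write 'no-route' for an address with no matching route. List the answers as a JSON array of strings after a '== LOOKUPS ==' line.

Trace:
  add 188.7.0.0/16 -> H2 at depth 16
  del 188.7.0.0/16 (clear depth 16)
  add 105.21.128.128/27 -> H0 at depth 27
  del 105.21.128.128/27 (clear depth 27)
  add 188.0.0.0/8 -> H2 at depth 8
  add 110.4.202.177/32 -> H2 at depth 32
  add 96.0.0.0/3 -> H2 at depth 3
  lookup 96.7.52.29: bits 0110 walk d0:-→d1:-→d2:-→d3:H2→d4:- -> H2
  lookup 103.124.18.250: bits 0110 walk d0:-→d1:-→d2:-→d3:H2→d4:- -> H2
  add 110.4.202.128/25 -> H2 at depth 25
  lookup 96.0.0.0: bits 0110 walk d0:-→d1:-→d2:-→d3:H2→d4:- -> H2
  lookup 110.4.202.177: bits 01101110000001001100101010110001 walk d0:-→d1:-→d2:-→d3:H2→d4:-→d5:-→d6:-→d7:-→d8:-→d9:-→d10:-→d11:-→d12:-→d13:-→d14:-→d15:-→d16:-→d17:-→d18:-→d19:-→d20:-→d21:-→d22:-→d23:-→d24:-→d25:H2→d26:-→d27:-→d28:-→d29:-→d30:-→d31:-→d32:H2 -> H2
  lookup 96.2.80.114: bits 0110 walk d0:-→d1:-→d2:-→d3:H2→d4:- -> H2
  add 110.4.192.0/20 -> H0 at depth 20
  lookup 49.226.23.150: bits 0 walk d0:-→d1:- -> no-route
  del 110.4.192.0/20 (clear depth 20)
  del 96.0.0.0/3 (clear depth 3)
  add 188.7.160.0/20 -> H2 at depth 20
  lookup 110.4.202.177: bits 01101110000001001100101010110001 walk d0:-→d1:-→d2:-→d3:-→d4:-→d5:-→d6:-→d7:-→d8:-→d9:-→d10:-→d11:-→d12:-→d13:-→d14:-→d15:-→d16:-→d17:-→d18:-→d19:-→d20:-→d21:-→d22:-→d23:-→d24:-→d25:H2→d26:-→d27:-→d28:-→d29:-→d30:-→d31:-→d32:H2 -> H2
  lookup 126.4.202.177: bits 011 walk d0:-→d1:-→d2:-→d3:- -> no-route
  add 188.0.0.0/12 -> H2 at depth 12
  add 188.7.162.94/32 -> H1 at depth 32
  del 110.4.202.177/32 (clear depth 32)
  add 0.0.0.0/0 -> H2 at depth 0
  add 111.104.0.0/20 -> H0 at depth 20
  lookup 111.104.0.0: bits 01101111011010000000 walk d0:H2→d1:-→d2:-→d3:-→d4:-→d5:-→d6:-→d7:-→d8:-→d9:-→d10:-→d11:-→d12:-→d13:-→d14:-→d15:-→d16:-→d17:-→d18:-→d19:-→d20:H0 -> H0
  del 188.0.0.0/8 (clear depth 8)
  add 111.104.8.216/30 -> H2 at depth 30
  add 188.7.162.94/32 -> H0 at depth 32
  add 111.104.8.0/24 -> H2 at depth 24
  add 64.0.0.0/2 -> H1 at depth 2
  add 188.0.0.0/11 -> H1 at depth 11
  lookup 188.0.72.0: bits 1011110000000 walk d0:H2→d1:-→d2:-→d3:-→d4:-→d5:-→d6:-→d7:-→d8:-→d9:-→d10:-→d11:H1→d12:H2→d13:- -> H2
  lookup 64.0.0.2: bits 01 walk d0:H2→d1:-→d2:H1 -> H1
  lookup 188.7.162.94: bits 10111100000001111010001001011110 walk d0:H2→d1:-→d2:-→d3:-→d4:-→d5:-→d6:-→d7:-→d8:-→d9:-→d10:-→d11:H1→d12:H2→d13:-→d14:-→d15:-→d16:-→d17:-→d18:-→d19:-→d20:H2→d21:-→d22:-→d23:-→d24:-→d25:-→d26:-→d27:-→d28:-→d29:-→d30:-→d31:-→d32:H0 -> H0
  lookup 188.0.162.243: bits 1011110000000 walk d0:H2→d1:-→d2:-→d3:-→d4:-→d5:-→d6:-→d7:-→d8:-→d9:-→d10:-→d11:H1→d12:H2→d13:- -> H2
  del 111.104.0.0/20 (clear depth 20)
  add 110.4.202.177/32 -> H1 at depth 32
  add 110.0.0.0/8 -> H1 at depth 8
  add 105.21.128.139/32 -> H0 at depth 32

== LOOKUPS ==
["H2","H2","H2","H2","H2","no-route","H2","no-route","H0","H2","H1","H0","H2"]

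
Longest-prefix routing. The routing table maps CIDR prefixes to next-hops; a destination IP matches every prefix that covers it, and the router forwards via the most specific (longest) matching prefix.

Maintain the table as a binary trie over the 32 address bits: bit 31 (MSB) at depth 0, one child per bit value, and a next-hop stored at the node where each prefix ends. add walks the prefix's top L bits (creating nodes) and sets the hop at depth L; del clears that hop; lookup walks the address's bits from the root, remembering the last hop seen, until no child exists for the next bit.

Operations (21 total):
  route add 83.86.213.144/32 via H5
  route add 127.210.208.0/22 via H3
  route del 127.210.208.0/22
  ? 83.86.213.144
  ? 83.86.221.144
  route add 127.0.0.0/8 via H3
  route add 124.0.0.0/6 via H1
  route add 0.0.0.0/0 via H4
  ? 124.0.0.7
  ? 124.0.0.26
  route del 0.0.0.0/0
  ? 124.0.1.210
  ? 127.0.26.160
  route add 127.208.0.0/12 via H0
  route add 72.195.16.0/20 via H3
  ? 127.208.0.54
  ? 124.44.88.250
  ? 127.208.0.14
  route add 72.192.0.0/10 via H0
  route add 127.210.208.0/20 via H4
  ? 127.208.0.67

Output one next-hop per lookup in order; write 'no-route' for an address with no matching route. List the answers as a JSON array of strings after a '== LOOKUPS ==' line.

Apply in order:
  + 83.86.213.144/32 (H5) depth=32
  + 127.210.208.0/22 (H3) depth=22
  del 127.210.208.0/22 (clear depth 22)
  Q 83.86.213.144: descend 01010011010101101101010110010000 ; hops seen [H5] ; pick H5
  Q 83.86.221.144: descend 01010011010101101101 ; hops seen [∅] ; pick no-route
  + 127.0.0.0/8 (H3) depth=8
  + 124.0.0.0/6 (H1) depth=6
  + 0.0.0.0/0 (H4) depth=0
  Q 124.0.0.7: descend 011111 ; hops seen [H4,H1] ; pick H1
  Q 124.0.0.26: descend 011111 ; hops seen [H4,H1] ; pick H1
  del 0.0.0.0/0 (clear depth 0)
  Q 124.0.1.210: descend 011111 ; hops seen [H1] ; pick H1
  Q 127.0.26.160: descend 01111111 ; hops seen [H1,H3] ; pick H3
  + 127.208.0.0/12 (H0) depth=12
  + 72.195.16.0/20 (H3) depth=20
  Q 127.208.0.54: descend 01111111110100 ; hops seen [H1,H3,H0] ; pick H0
  Q 124.44.88.250: descend 011111 ; hops seen [H1] ; pick H1
  Q 127.208.0.14: descend 01111111110100 ; hops seen [H1,H3,H0] ; pick H0
  + 72.192.0.0/10 (H0) depth=10
  + 127.210.208.0/20 (H4) depth=20
  Q 127.208.0.67: descend 01111111110100 ; hops seen [H1,H3,H0] ; pick H0

== LOOKUPS ==
["H5","no-route","H1","H1","H1","H3","H0","H1","H0","H0"]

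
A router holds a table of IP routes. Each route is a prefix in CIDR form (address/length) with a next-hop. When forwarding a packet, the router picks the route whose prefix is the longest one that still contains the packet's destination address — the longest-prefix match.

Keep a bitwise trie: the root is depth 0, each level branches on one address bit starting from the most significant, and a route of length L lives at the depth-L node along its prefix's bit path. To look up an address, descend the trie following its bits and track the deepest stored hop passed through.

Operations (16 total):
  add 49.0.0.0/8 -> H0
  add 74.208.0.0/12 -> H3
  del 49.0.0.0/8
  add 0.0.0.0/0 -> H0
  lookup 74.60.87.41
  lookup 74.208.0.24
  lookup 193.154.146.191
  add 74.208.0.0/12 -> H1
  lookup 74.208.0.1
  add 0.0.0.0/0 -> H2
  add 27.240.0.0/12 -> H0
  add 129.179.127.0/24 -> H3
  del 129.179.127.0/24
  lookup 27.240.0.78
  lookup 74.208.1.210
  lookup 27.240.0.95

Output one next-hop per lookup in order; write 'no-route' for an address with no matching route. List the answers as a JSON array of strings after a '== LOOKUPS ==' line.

Trace:
  add 49.0.0.0/8 -> H0 at depth 8
  add 74.208.0.0/12 -> H3 at depth 12
  - 49.0.0.0/8 clear@8
  add 0.0.0.0/0 -> H0 at depth 0
  ? 74.60.87.41  path d0:H0→d1:-→d2:-→d3:-→d4:-→d5:-→d6:-→d7:-→d8:-  best=H0
  ? 74.208.0.24  path d0:H0→d1:-→d2:-→d3:-→d4:-→d5:-→d6:-→d7:-→d8:-→d9:-→d10:-→d11:-→d12:H3  best=H3
  ? 193.154.146.191  path d0:H0  best=H0
  add 74.208.0.0/12 -> H1 at depth 12
  ? 74.208.0.1  path d0:H0→d1:-→d2:-→d3:-→d4:-→d5:-→d6:-→d7:-→d8:-→d9:-→d10:-→d11:-→d12:H1  best=H1
  add 0.0.0.0/0 -> H2 at depth 0
  add 27.240.0.0/12 -> H0 at depth 12
  add 129.179.127.0/24 -> H3 at depth 24
  - 129.179.127.0/24 clear@24
  ? 27.240.0.78  path d0:H2→d1:-→d2:-→d3:-→d4:-→d5:-→d6:-→d7:-→d8:-→d9:-→d10:-→d11:-→d12:H0  best=H0
  ? 74.208.1.210  path d0:H2→d1:-→d2:-→d3:-→d4:-→d5:-→d6:-→d7:-→d8:-→d9:-→d10:-→d11:-→d12:H1  best=H1
  ? 27.240.0.95  path d0:H2→d1:-→d2:-→d3:-→d4:-→d5:-→d6:-→d7:-→d8:-→d9:-→d10:-→d11:-→d12:H0  best=H0

== LOOKUPS ==
["H0","H3","H0","H1","H0","H1","H0"]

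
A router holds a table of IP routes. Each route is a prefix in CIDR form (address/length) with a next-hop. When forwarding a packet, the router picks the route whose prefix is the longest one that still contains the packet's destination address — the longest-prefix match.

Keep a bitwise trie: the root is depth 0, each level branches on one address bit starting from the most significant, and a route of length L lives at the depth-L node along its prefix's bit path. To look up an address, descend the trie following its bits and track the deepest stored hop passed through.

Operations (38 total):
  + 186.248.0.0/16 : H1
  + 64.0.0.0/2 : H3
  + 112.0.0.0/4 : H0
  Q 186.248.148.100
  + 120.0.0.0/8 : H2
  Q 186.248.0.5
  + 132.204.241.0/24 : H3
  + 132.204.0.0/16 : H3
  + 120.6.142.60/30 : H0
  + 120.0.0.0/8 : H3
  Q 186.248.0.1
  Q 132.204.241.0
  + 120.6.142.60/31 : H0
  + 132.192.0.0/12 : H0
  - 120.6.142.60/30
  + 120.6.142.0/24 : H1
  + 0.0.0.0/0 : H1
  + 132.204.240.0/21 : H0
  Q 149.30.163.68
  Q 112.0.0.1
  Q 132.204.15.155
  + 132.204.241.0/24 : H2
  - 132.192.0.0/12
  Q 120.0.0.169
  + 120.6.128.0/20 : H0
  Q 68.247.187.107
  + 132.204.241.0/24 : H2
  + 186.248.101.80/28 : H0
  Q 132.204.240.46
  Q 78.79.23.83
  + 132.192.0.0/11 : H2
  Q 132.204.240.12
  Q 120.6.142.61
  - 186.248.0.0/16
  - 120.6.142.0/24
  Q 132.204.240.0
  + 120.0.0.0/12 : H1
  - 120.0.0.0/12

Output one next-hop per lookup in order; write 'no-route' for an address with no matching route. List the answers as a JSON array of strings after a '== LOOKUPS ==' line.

Trace:
  add 186.248.0.0/16 -> H1 at depth 16
  add 64.0.0.0/2 -> H3 at depth 2
  add 112.0.0.0/4 -> H0 at depth 4
  ? 186.248.148.100  path d0:-→d1:-→d2:-→d3:-→d4:-→d5:-→d6:-→d7:-→d8:-→d9:-→d10:-→d11:-→d12:-→d13:-→d14:-→d15:-→d16:H1  best=H1
  add 120.0.0.0/8 -> H2 at depth 8
  ? 186.248.0.5  path d0:-→d1:-→d2:-→d3:-→d4:-→d5:-→d6:-→d7:-→d8:-→d9:-→d10:-→d11:-→d12:-→d13:-→d14:-→d15:-→d16:H1  best=H1
  add 132.204.241.0/24 -> H3 at depth 24
  add 132.204.0.0/16 -> H3 at depth 16
  add 120.6.142.60/30 -> H0 at depth 30
  add 120.0.0.0/8 -> H3 at depth 8
  ? 186.248.0.1  path d0:-→d1:-→d2:-→d3:-→d4:-→d5:-→d6:-→d7:-→d8:-→d9:-→d10:-→d11:-→d12:-→d13:-→d14:-→d15:-→d16:H1  best=H1
  ? 132.204.241.0  path d0:-→d1:-→d2:-→d3:-→d4:-→d5:-→d6:-→d7:-→d8:-→d9:-→d10:-→d11:-→d12:-→d13:-→d14:-→d15:-→d16:H3→d17:-→d18:-→d19:-→d20:-→d21:-→d22:-→d23:-→d24:H3  best=H3
  add 120.6.142.60/31 -> H0 at depth 31
  add 132.192.0.0/12 -> H0 at depth 12
  - 120.6.142.60/30 clear@30
  add 120.6.142.0/24 -> H1 at depth 24
  add 0.0.0.0/0 -> H1 at depth 0
  add 132.204.240.0/21 -> H0 at depth 21
  ? 149.30.163.68  path d0:H1→d1:-→d2:-→d3:-  best=H1
  ? 112.0.0.1  path d0:H1→d1:-→d2:H3→d3:-→d4:H0  best=H0
  ? 132.204.15.155  path d0:H1→d1:-→d2:-→d3:-→d4:-→d5:-→d6:-→d7:-→d8:-→d9:-→d10:-→d11:-→d12:H0→d13:-→d14:-→d15:-→d16:H3  best=H3
  add 132.204.241.0/24 -> H2 at depth 24
  - 132.192.0.0/12 clear@12
  ? 120.0.0.169  path d0:H1→d1:-→d2:H3→d3:-→d4:H0→d5:-→d6:-→d7:-→d8:H3→d9:-→d10:-→d11:-→d12:-→d13:-  best=H3
  add 120.6.128.0/20 -> H0 at depth 20
  ? 68.247.187.107  path d0:H1→d1:-→d2:H3  best=H3
  add 132.204.241.0/24 -> H2 at depth 24
  add 186.248.101.80/28 -> H0 at depth 28
  ? 132.204.240.46  path d0:H1→d1:-→d2:-→d3:-→d4:-→d5:-→d6:-→d7:-→d8:-→d9:-→d10:-→d11:-→d12:-→d13:-→d14:-→d15:-→d16:H3→d17:-→d18:-→d19:-→d20:-→d21:H0→d22:-→d23:-  best=H0
  ? 78.79.23.83  path d0:H1→d1:-→d2:H3  best=H3
  add 132.192.0.0/11 -> H2 at depth 11
  ? 132.204.240.12  path d0:H1→d1:-→d2:-→d3:-→d4:-→d5:-→d6:-→d7:-→d8:-→d9:-→d10:-→d11:H2→d12:-→d13:-→d14:-→d15:-→d16:H3→d17:-→d18:-→d19:-→d20:-→d21:H0→d22:-→d23:-  best=H0
  ? 120.6.142.61  path d0:H1→d1:-→d2:H3→d3:-→d4:H0→d5:-→d6:-→d7:-→d8:H3→d9:-→d10:-→d11:-→d12:-→d13:-→d14:-→d15:-→d16:-→d17:-→d18:-→d19:-→d20:H0→d21:-→d22:-→d23:-→d24:H1→d25:-→d26:-→d27:-→d28:-→d29:-→d30:-→d31:H0  best=H0
  - 186.248.0.0/16 clear@16
  - 120.6.142.0/24 clear@24
  ? 132.204.240.0  path d0:H1→d1:-→d2:-→d3:-→d4:-→d5:-→d6:-→d7:-→d8:-→d9:-→d10:-→d11:H2→d12:-→d13:-→d14:-→d15:-→d16:H3→d17:-→d18:-→d19:-→d20:-→d21:H0→d22:-→d23:-  best=H0
  add 120.0.0.0/12 -> H1 at depth 12
  - 120.0.0.0/12 clear@12

== LOOKUPS ==
["H1","H1","H1","H3","H1","H0","H3","H3","H3","H0","H3","H0","H0","H0"]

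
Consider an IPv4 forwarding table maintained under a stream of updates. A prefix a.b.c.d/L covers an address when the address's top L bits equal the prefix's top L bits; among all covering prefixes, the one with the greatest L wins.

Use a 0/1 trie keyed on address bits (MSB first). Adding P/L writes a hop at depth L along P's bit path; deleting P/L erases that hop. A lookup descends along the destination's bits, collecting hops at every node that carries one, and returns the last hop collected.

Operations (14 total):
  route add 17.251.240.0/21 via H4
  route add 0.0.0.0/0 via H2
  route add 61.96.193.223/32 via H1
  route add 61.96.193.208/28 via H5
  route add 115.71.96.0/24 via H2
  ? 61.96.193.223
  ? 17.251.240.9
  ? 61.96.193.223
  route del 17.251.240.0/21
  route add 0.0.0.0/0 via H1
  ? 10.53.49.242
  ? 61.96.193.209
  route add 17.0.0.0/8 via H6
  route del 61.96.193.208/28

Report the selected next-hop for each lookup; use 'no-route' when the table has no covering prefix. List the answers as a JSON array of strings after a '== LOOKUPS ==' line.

Process each operation:
  + 17.251.240.0/21 (H4) depth=21
  + 0.0.0.0/0 (H2) depth=0
  + 61.96.193.223/32 (H1) depth=32
  + 61.96.193.208/28 (H5) depth=28
  + 115.71.96.0/24 (H2) depth=24
  Q 61.96.193.223: descend 00111101011000001100000111011111 ; hops seen [H2,H5,H1] ; pick H1
  Q 17.251.240.9: descend 000100011111101111110 ; hops seen [H2,H4] ; pick H4
  Q 61.96.193.223: descend 00111101011000001100000111011111 ; hops seen [H2,H5,H1] ; pick H1
  - 17.251.240.0/21 clear@21
  + 0.0.0.0/0 (H1) depth=0
  Q 10.53.49.242: descend 000 ; hops seen [H1] ; pick H1
  Q 61.96.193.209: descend 0011110101100000110000011101 ; hops seen [H1,H5] ; pick H5
  + 17.0.0.0/8 (H6) depth=8
  - 61.96.193.208/28 clear@28

== LOOKUPS ==
["H1","H4","H1","H1","H5"]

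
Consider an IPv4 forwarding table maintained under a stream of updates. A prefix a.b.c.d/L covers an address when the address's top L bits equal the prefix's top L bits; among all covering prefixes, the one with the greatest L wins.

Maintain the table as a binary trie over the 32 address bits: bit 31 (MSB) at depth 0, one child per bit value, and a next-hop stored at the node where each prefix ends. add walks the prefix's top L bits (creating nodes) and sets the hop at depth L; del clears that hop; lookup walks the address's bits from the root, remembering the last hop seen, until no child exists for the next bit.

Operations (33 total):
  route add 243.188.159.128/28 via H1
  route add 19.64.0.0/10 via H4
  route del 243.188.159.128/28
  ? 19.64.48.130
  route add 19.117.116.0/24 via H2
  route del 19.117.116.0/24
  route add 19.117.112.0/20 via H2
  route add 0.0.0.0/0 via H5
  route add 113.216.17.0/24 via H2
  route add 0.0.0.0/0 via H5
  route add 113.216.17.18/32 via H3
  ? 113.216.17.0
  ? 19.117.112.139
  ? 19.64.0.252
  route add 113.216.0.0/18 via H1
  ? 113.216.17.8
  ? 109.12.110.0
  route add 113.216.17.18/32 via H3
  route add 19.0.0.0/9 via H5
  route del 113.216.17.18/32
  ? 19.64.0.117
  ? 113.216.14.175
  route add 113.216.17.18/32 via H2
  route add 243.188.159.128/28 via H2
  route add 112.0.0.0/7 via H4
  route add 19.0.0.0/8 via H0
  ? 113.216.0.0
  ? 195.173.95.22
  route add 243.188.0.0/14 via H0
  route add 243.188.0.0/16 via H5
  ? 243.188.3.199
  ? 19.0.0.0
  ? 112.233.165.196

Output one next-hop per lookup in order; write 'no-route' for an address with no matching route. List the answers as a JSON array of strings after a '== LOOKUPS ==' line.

Process each operation:
  + 243.188.159.128/28 (H1) depth=28
  + 19.64.0.0/10 (H4) depth=10
  - 243.188.159.128/28 clear@28
  lookup 19.64.48.130: bits 0001001101 walk d0:-→d1:-→d2:-→d3:-→d4:-→d5:-→d6:-→d7:-→d8:-→d9:-→d10:H4 -> H4
  + 19.117.116.0/24 (H2) depth=24
  - 19.117.116.0/24 clear@24
  + 19.117.112.0/20 (H2) depth=20
  + 0.0.0.0/0 (H5) depth=0
  + 113.216.17.0/24 (H2) depth=24
  + 0.0.0.0/0 (H5) depth=0
  + 113.216.17.18/32 (H3) depth=32
  lookup 113.216.17.0: bits 011100011101100000010001000 walk d0:H5→d1:-→d2:-→d3:-→d4:-→d5:-→d6:-→d7:-→d8:-→d9:-→d10:-→d11:-→d12:-→d13:-→d14:-→d15:-→d16:-→d17:-→d18:-→d19:-→d20:-→d21:-→d22:-→d23:-→d24:H2→d25:-→d26:-→d27:- -> H2
  lookup 19.117.112.139: bits 000100110111010101110 walk d0:H5→d1:-→d2:-→d3:-→d4:-→d5:-→d6:-→d7:-→d8:-→d9:-→d10:H4→d11:-→d12:-→d13:-→d14:-→d15:-→d16:-→d17:-→d18:-→d19:-→d20:H2→d21:- -> H2
  lookup 19.64.0.252: bits 0001001101 walk d0:H5→d1:-→d2:-→d3:-→d4:-→d5:-→d6:-→d7:-→d8:-→d9:-→d10:H4 -> H4
  + 113.216.0.0/18 (H1) depth=18
  lookup 113.216.17.8: bits 011100011101100000010001000 walk d0:H5→d1:-→d2:-→d3:-→d4:-→d5:-→d6:-→d7:-→d8:-→d9:-→d10:-→d11:-→d12:-→d13:-→d14:-→d15:-→d16:-→d17:-→d18:H1→d19:-→d20:-→d21:-→d22:-→d23:-→d24:H2→d25:-→d26:-→d27:- -> H2
  lookup 109.12.110.0: bits 011 walk d0:H5→d1:-→d2:-→d3:- -> H5
  + 113.216.17.18/32 (H3) depth=32
  + 19.0.0.0/9 (H5) depth=9
  - 113.216.17.18/32 clear@32
  lookup 19.64.0.117: bits 0001001101 walk d0:H5→d1:-→d2:-→d3:-→d4:-→d5:-→d6:-→d7:-→d8:-→d9:H5→d10:H4 -> H4
  lookup 113.216.14.175: bits 0111000111011000000 walk d0:H5→d1:-→d2:-→d3:-→d4:-→d5:-→d6:-→d7:-→d8:-→d9:-→d10:-→d11:-→d12:-→d13:-→d14:-→d15:-→d16:-→d17:-→d18:H1→d19:- -> H1
  + 113.216.17.18/32 (H2) depth=32
  + 243.188.159.128/28 (H2) depth=28
  + 112.0.0.0/7 (H4) depth=7
  + 19.0.0.0/8 (H0) depth=8
  lookup 113.216.0.0: bits 0111000111011000000 walk d0:H5→d1:-→d2:-→d3:-→d4:-→d5:-→d6:-→d7:H4→d8:-→d9:-→d10:-→d11:-→d12:-→d13:-→d14:-→d15:-→d16:-→d17:-→d18:H1→d19:- -> H1
  lookup 195.173.95.22: bits 11 walk d0:H5→d1:-→d2:- -> H5
  + 243.188.0.0/14 (H0) depth=14
  + 243.188.0.0/16 (H5) depth=16
  lookup 243.188.3.199: bits 1111001110111100 walk d0:H5→d1:-→d2:-→d3:-→d4:-→d5:-→d6:-→d7:-→d8:-→d9:-→d10:-→d11:-→d12:-→d13:-→d14:H0→d15:-→d16:H5 -> H5
  lookup 19.0.0.0: bits 000100110 walk d0:H5→d1:-→d2:-→d3:-→d4:-→d5:-→d6:-→d7:-→d8:H0→d9:H5 -> H5
  lookup 112.233.165.196: bits 0111000 walk d0:H5→d1:-→d2:-→d3:-→d4:-→d5:-→d6:-→d7:H4 -> H4

== LOOKUPS ==
["H4","H2","H2","H4","H2","H5","H4","H1","H1","H5","H5","H5","H4"]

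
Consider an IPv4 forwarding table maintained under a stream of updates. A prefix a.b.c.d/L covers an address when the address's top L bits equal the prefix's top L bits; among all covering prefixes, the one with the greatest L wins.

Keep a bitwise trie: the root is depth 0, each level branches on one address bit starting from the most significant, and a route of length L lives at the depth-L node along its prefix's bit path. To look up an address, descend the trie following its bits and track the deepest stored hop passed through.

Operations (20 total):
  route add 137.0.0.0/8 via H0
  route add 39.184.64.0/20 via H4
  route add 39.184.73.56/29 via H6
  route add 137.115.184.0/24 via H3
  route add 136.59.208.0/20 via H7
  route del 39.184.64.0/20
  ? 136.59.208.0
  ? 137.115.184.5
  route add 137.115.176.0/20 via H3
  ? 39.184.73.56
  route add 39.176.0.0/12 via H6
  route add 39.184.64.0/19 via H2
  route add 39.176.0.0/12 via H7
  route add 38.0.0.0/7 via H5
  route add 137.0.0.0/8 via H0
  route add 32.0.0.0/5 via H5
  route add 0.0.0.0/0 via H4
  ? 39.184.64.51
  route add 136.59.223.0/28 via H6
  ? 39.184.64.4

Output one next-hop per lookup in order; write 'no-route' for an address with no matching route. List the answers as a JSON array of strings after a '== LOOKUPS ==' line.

Trace:
  add 137.0.0.0/8 -> H0 at depth 8
  add 39.184.64.0/20 -> H4 at depth 20
  add 39.184.73.56/29 -> H6 at depth 29
  add 137.115.184.0/24 -> H3 at depth 24
  add 136.59.208.0/20 -> H7 at depth 20
  del 39.184.64.0/20 (clear depth 20)
  lookup 136.59.208.0: bits 10001000001110111101 walk d0:-→d1:-→d2:-→d3:-→d4:-→d5:-→d6:-→d7:-→d8:-→d9:-→d10:-→d11:-→d12:-→d13:-→d14:-→d15:-→d16:-→d17:-→d18:-→d19:-→d20:H7 -> H7
  lookup 137.115.184.5: bits 100010010111001110111000 walk d0:-→d1:-→d2:-→d3:-→d4:-→d5:-→d6:-→d7:-→d8:H0→d9:-→d10:-→d11:-→d12:-→d13:-→d14:-→d15:-→d16:-→d17:-→d18:-→d19:-→d20:-→d21:-→d22:-→d23:-→d24:H3 -> H3
  add 137.115.176.0/20 -> H3 at depth 20
  lookup 39.184.73.56: bits 00100111101110000100100100111 walk d0:-→d1:-→d2:-→d3:-→d4:-→d5:-→d6:-→d7:-→d8:-→d9:-→d10:-→d11:-→d12:-→d13:-→d14:-→d15:-→d16:-→d17:-→d18:-→d19:-→d20:-→d21:-→d22:-→d23:-→d24:-→d25:-→d26:-→d27:-→d28:-→d29:H6 -> H6
  add 39.176.0.0/12 -> H6 at depth 12
  add 39.184.64.0/19 -> H2 at depth 19
  add 39.176.0.0/12 -> H7 at depth 12
  add 38.0.0.0/7 -> H5 at depth 7
  add 137.0.0.0/8 -> H0 at depth 8
  add 32.0.0.0/5 -> H5 at depth 5
  add 0.0.0.0/0 -> H4 at depth 0
  lookup 39.184.64.51: bits 00100111101110000100 walk d0:H4→d1:-→d2:-→d3:-→d4:-→d5:H5→d6:-→d7:H5→d8:-→d9:-→d10:-→d11:-→d12:H7→d13:-→d14:-→d15:-→d16:-→d17:-→d18:-→d19:H2→d20:- -> H2
  add 136.59.223.0/28 -> H6 at depth 28
  lookup 39.184.64.4: bits 00100111101110000100 walk d0:H4→d1:-→d2:-→d3:-→d4:-→d5:H5→d6:-→d7:H5→d8:-→d9:-→d10:-→d11:-→d12:H7→d13:-→d14:-→d15:-→d16:-→d17:-→d18:-→d19:H2→d20:- -> H2

== LOOKUPS ==
["H7","H3","H6","H2","H2"]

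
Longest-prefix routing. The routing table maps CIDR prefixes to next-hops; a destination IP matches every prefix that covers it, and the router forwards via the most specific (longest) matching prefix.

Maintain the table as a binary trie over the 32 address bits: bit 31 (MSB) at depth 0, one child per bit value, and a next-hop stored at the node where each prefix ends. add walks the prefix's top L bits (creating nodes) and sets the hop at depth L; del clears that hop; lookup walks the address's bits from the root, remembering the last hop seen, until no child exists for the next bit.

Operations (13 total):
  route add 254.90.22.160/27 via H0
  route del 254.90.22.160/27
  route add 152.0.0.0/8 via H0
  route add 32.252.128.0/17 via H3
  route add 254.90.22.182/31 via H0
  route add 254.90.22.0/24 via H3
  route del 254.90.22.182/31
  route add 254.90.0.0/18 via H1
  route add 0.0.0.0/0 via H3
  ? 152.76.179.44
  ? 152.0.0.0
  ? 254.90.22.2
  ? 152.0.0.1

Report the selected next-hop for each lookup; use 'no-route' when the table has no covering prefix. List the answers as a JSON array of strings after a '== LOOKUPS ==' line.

Trace:
  add 254.90.22.160/27 -> H0 at depth 27
  del 254.90.22.160/27 (clear depth 27)
  add 152.0.0.0/8 -> H0 at depth 8
  add 32.252.128.0/17 -> H3 at depth 17
  add 254.90.22.182/31 -> H0 at depth 31
  add 254.90.22.0/24 -> H3 at depth 24
  del 254.90.22.182/31 (clear depth 31)
  add 254.90.0.0/18 -> H1 at depth 18
  add 0.0.0.0/0 -> H3 at depth 0
  lookup 152.76.179.44: bits 10011000 walk d0:H3→d1:-→d2:-→d3:-→d4:-→d5:-→d6:-→d7:-→d8:H0 -> H0
  lookup 152.0.0.0: bits 10011000 walk d0:H3→d1:-→d2:-→d3:-→d4:-→d5:-→d6:-→d7:-→d8:H0 -> H0
  lookup 254.90.22.2: bits 111111100101101000010110 walk d0:H3→d1:-→d2:-→d3:-→d4:-→d5:-→d6:-→d7:-→d8:-→d9:-→d10:-→d11:-→d12:-→d13:-→d14:-→d15:-→d16:-→d17:-→d18:H1→d19:-→d20:-→d21:-→d22:-→d23:-→d24:H3 -> H3
  lookup 152.0.0.1: bits 10011000 walk d0:H3→d1:-→d2:-→d3:-→d4:-→d5:-→d6:-→d7:-→d8:H0 -> H0

== LOOKUPS ==
["H0","H0","H3","H0"]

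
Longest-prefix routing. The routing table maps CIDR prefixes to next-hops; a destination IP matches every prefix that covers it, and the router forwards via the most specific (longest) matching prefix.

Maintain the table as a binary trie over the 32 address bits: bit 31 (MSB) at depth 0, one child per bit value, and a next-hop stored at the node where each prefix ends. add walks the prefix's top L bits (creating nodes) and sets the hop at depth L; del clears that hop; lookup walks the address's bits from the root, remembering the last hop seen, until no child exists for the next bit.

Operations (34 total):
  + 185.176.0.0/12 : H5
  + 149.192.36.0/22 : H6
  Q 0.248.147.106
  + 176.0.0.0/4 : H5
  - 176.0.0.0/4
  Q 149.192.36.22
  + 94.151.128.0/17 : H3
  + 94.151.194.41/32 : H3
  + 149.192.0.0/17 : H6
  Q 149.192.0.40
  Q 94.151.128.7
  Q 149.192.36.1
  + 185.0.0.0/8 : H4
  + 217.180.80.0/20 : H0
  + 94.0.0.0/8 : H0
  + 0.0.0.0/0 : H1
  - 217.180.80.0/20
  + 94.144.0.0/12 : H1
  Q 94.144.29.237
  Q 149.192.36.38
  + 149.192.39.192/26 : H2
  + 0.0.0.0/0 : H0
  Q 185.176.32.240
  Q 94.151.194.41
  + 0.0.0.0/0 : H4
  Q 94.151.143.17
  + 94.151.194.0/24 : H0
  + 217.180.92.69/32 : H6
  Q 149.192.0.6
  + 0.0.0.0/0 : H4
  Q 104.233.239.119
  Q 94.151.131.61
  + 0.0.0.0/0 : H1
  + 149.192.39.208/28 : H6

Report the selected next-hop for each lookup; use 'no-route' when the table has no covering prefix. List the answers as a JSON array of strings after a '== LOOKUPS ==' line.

Apply in order:
  add 185.176.0.0/12 -> H5 at depth 12
  add 149.192.36.0/22 -> H6 at depth 22
  ? 0.248.147.106  path d0:-  best=no-route
  add 176.0.0.0/4 -> H5 at depth 4
  - 176.0.0.0/4 clear@4
  ? 149.192.36.22  path d0:-→d1:-→d2:-→d3:-→d4:-→d5:-→d6:-→d7:-→d8:-→d9:-→d10:-→d11:-→d12:-→d13:-→d14:-→d15:-→d16:-→d17:-→d18:-→d19:-→d20:-→d21:-→d22:H6  best=H6
  add 94.151.128.0/17 -> H3 at depth 17
  add 94.151.194.41/32 -> H3 at depth 32
  add 149.192.0.0/17 -> H6 at depth 17
  ? 149.192.0.40  path d0:-→d1:-→d2:-→d3:-→d4:-→d5:-→d6:-→d7:-→d8:-→d9:-→d10:-→d11:-→d12:-→d13:-→d14:-→d15:-→d16:-→d17:H6→d18:-  best=H6
  ? 94.151.128.7  path d0:-→d1:-→d2:-→d3:-→d4:-→d5:-→d6:-→d7:-→d8:-→d9:-→d10:-→d11:-→d12:-→d13:-→d14:-→d15:-→d16:-→d17:H3  best=H3
  ? 149.192.36.1  path d0:-→d1:-→d2:-→d3:-→d4:-→d5:-→d6:-→d7:-→d8:-→d9:-→d10:-→d11:-→d12:-→d13:-→d14:-→d15:-→d16:-→d17:H6→d18:-→d19:-→d20:-→d21:-→d22:H6  best=H6
  add 185.0.0.0/8 -> H4 at depth 8
  add 217.180.80.0/20 -> H0 at depth 20
  add 94.0.0.0/8 -> H0 at depth 8
  add 0.0.0.0/0 -> H1 at depth 0
  - 217.180.80.0/20 clear@20
  add 94.144.0.0/12 -> H1 at depth 12
  ? 94.144.29.237  path d0:H1→d1:-→d2:-→d3:-→d4:-→d5:-→d6:-→d7:-→d8:H0→d9:-→d10:-→d11:-→d12:H1→d13:-  best=H1
  ? 149.192.36.38  path d0:H1→d1:-→d2:-→d3:-→d4:-→d5:-→d6:-→d7:-→d8:-→d9:-→d10:-→d11:-→d12:-→d13:-→d14:-→d15:-→d16:-→d17:H6→d18:-→d19:-→d20:-→d21:-→d22:H6  best=H6
  add 149.192.39.192/26 -> H2 at depth 26
  add 0.0.0.0/0 -> H0 at depth 0
  ? 185.176.32.240  path d0:H0→d1:-→d2:-→d3:-→d4:-→d5:-→d6:-→d7:-→d8:H4→d9:-→d10:-→d11:-→d12:H5  best=H5
  ? 94.151.194.41  path d0:H0→d1:-→d2:-→d3:-→d4:-→d5:-→d6:-→d7:-→d8:H0→d9:-→d10:-→d11:-→d12:H1→d13:-→d14:-→d15:-→d16:-→d17:H3→d18:-→d19:-→d20:-→d21:-→d22:-→d23:-→d24:-→d25:-→d26:-→d27:-→d28:-→d29:-→d30:-→d31:-→d32:H3  best=H3
  add 0.0.0.0/0 -> H4 at depth 0
  ? 94.151.143.17  path d0:H4→d1:-→d2:-→d3:-→d4:-→d5:-→d6:-→d7:-→d8:H0→d9:-→d10:-→d11:-→d12:H1→d13:-→d14:-→d15:-→d16:-→d17:H3  best=H3
  add 94.151.194.0/24 -> H0 at depth 24
  add 217.180.92.69/32 -> H6 at depth 32
  ? 149.192.0.6  path d0:H4→d1:-→d2:-→d3:-→d4:-→d5:-→d6:-→d7:-→d8:-→d9:-→d10:-→d11:-→d12:-→d13:-→d14:-→d15:-→d16:-→d17:H6→d18:-  best=H6
  add 0.0.0.0/0 -> H4 at depth 0
  ? 104.233.239.119  path d0:H4→d1:-→d2:-  best=H4
  ? 94.151.131.61  path d0:H4→d1:-→d2:-→d3:-→d4:-→d5:-→d6:-→d7:-→d8:H0→d9:-→d10:-→d11:-→d12:H1→d13:-→d14:-→d15:-→d16:-→d17:H3  best=H3
  add 0.0.0.0/0 -> H1 at depth 0
  add 149.192.39.208/28 -> H6 at depth 28

== LOOKUPS ==
["no-route","H6","H6","H3","H6","H1","H6","H5","H3","H3","H6","H4","H3"]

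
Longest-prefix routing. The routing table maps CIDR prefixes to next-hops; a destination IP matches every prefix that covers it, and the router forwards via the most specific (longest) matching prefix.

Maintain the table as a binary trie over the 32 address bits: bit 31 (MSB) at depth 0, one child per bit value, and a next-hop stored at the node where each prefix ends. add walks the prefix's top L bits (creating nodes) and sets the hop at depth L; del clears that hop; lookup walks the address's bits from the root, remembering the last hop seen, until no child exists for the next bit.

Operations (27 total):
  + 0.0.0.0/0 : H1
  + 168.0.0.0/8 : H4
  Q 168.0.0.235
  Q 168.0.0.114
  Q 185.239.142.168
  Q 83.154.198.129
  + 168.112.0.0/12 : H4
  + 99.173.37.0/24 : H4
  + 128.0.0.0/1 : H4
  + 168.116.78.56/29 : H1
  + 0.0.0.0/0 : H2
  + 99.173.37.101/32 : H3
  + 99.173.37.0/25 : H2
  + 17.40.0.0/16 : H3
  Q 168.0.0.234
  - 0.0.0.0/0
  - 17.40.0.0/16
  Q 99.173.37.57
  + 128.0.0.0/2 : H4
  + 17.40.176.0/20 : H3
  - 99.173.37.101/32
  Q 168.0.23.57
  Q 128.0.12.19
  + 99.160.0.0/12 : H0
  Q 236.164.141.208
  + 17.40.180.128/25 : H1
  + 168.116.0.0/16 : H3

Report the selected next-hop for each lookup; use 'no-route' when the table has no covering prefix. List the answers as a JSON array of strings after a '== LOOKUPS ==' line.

Process each operation:
  + 0.0.0.0/0 (H1) depth=0
  + 168.0.0.0/8 (H4) depth=8
  lookup 168.0.0.235: bits 10101000 walk d0:H1→d1:-→d2:-→d3:-→d4:-→d5:-→d6:-→d7:-→d8:H4 -> H4
  lookup 168.0.0.114: bits 10101000 walk d0:H1→d1:-→d2:-→d3:-→d4:-→d5:-→d6:-→d7:-→d8:H4 -> H4
  lookup 185.239.142.168: bits 101 walk d0:H1→d1:-→d2:-→d3:- -> H1
  lookup 83.154.198.129: bits ε walk d0:H1 -> H1
  + 168.112.0.0/12 (H4) depth=12
  + 99.173.37.0/24 (H4) depth=24
  + 128.0.0.0/1 (H4) depth=1
  + 168.116.78.56/29 (H1) depth=29
  + 0.0.0.0/0 (H2) depth=0
  + 99.173.37.101/32 (H3) depth=32
  + 99.173.37.0/25 (H2) depth=25
  + 17.40.0.0/16 (H3) depth=16
  lookup 168.0.0.234: bits 101010000 walk d0:H2→d1:H4→d2:-→d3:-→d4:-→d5:-→d6:-→d7:-→d8:H4→d9:- -> H4
  - 0.0.0.0/0 clear@0
  - 17.40.0.0/16 clear@16
  lookup 99.173.37.57: bits 0110001110101101001001010 walk d0:-→d1:-→d2:-→d3:-→d4:-→d5:-→d6:-→d7:-→d8:-→d9:-→d10:-→d11:-→d12:-→d13:-→d14:-→d15:-→d16:-→d17:-→d18:-→d19:-→d20:-→d21:-→d22:-→d23:-→d24:H4→d25:H2 -> H2
  + 128.0.0.0/2 (H4) depth=2
  + 17.40.176.0/20 (H3) depth=20
  - 99.173.37.101/32 clear@32
  lookup 168.0.23.57: bits 101010000 walk d0:-→d1:H4→d2:H4→d3:-→d4:-→d5:-→d6:-→d7:-→d8:H4→d9:- -> H4
  lookup 128.0.12.19: bits 10 walk d0:-→d1:H4→d2:H4 -> H4
  + 99.160.0.0/12 (H0) depth=12
  lookup 236.164.141.208: bits 1 walk d0:-→d1:H4 -> H4
  + 17.40.180.128/25 (H1) depth=25
  + 168.116.0.0/16 (H3) depth=16

== LOOKUPS ==
["H4","H4","H1","H1","H4","H2","H4","H4","H4"]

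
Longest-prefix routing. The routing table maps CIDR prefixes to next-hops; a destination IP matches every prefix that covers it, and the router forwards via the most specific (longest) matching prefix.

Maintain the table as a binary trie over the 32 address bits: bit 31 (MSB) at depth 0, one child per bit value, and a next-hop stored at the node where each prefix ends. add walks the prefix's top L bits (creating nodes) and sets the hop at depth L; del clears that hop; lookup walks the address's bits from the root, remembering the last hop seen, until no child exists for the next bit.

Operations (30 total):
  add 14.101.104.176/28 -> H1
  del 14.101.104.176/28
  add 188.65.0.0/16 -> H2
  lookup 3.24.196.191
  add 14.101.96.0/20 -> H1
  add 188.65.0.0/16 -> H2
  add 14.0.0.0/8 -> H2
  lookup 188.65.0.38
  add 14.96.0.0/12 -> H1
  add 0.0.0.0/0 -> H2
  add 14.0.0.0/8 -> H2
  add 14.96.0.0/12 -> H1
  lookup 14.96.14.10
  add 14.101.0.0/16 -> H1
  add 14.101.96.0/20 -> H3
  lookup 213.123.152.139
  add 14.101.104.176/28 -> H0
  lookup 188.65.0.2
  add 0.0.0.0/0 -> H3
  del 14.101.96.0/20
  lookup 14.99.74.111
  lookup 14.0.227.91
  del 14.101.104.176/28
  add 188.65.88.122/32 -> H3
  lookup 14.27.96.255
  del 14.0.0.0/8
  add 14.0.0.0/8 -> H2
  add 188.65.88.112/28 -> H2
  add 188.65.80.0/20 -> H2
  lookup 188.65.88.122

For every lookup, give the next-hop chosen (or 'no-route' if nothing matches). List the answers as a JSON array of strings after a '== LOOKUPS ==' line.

Process each operation:
  + 14.101.104.176/28 (H1) depth=28
  del 14.101.104.176/28 (clear depth 28)
  + 188.65.0.0/16 (H2) depth=16
  Q 3.24.196.191: descend 0000 ; hops seen [∅] ; pick no-route
  + 14.101.96.0/20 (H1) depth=20
  + 188.65.0.0/16 (H2) depth=16
  + 14.0.0.0/8 (H2) depth=8
  Q 188.65.0.38: descend 1011110001000001 ; hops seen [H2] ; pick H2
  + 14.96.0.0/12 (H1) depth=12
  + 0.0.0.0/0 (H2) depth=0
  + 14.0.0.0/8 (H2) depth=8
  + 14.96.0.0/12 (H1) depth=12
  Q 14.96.14.10: descend 0000111001100 ; hops seen [H2,H2,H1] ; pick H1
  + 14.101.0.0/16 (H1) depth=16
  + 14.101.96.0/20 (H3) depth=20
  Q 213.123.152.139: descend 1 ; hops seen [H2] ; pick H2
  + 14.101.104.176/28 (H0) depth=28
  Q 188.65.0.2: descend 1011110001000001 ; hops seen [H2,H2] ; pick H2
  + 0.0.0.0/0 (H3) depth=0
  del 14.101.96.0/20 (clear depth 20)
  Q 14.99.74.111: descend 0000111001100 ; hops seen [H3,H2,H1] ; pick H1
  Q 14.0.227.91: descend 000011100 ; hops seen [H3,H2] ; pick H2
  del 14.101.104.176/28 (clear depth 28)
  + 188.65.88.122/32 (H3) depth=32
  Q 14.27.96.255: descend 000011100 ; hops seen [H3,H2] ; pick H2
  del 14.0.0.0/8 (clear depth 8)
  + 14.0.0.0/8 (H2) depth=8
  + 188.65.88.112/28 (H2) depth=28
  + 188.65.80.0/20 (H2) depth=20
  Q 188.65.88.122: descend 10111100010000010101100001111010 ; hops seen [H3,H2,H2,H2,H3] ; pick H3

== LOOKUPS ==
["no-route","H2","H1","H2","H2","H1","H2","H2","H3"]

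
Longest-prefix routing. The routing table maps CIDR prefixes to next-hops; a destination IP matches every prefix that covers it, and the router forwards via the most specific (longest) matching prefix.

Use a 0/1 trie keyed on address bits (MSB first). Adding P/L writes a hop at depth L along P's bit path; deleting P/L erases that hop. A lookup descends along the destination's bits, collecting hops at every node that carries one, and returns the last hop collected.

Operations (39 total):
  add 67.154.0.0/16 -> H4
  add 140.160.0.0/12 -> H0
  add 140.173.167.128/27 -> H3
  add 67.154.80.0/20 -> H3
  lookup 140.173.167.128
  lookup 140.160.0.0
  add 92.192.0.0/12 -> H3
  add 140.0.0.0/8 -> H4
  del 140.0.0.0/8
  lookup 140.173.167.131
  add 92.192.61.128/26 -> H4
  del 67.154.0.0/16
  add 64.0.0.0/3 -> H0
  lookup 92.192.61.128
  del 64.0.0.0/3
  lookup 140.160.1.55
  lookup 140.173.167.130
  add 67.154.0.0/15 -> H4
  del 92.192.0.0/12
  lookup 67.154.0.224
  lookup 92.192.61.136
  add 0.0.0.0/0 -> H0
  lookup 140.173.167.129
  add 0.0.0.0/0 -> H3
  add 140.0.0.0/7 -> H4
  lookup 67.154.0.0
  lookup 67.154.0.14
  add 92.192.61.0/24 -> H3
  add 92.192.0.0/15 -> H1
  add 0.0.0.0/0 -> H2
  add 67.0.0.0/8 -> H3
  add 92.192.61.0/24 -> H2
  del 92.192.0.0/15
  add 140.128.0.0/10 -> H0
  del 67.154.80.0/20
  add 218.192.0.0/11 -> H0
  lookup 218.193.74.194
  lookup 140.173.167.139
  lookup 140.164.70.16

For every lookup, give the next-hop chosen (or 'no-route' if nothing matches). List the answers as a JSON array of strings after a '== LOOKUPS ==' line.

Process each operation:
  + 67.154.0.0/16 (H4) depth=16
  + 140.160.0.0/12 (H0) depth=12
  + 140.173.167.128/27 (H3) depth=27
  + 67.154.80.0/20 (H3) depth=20
  lookup 140.173.167.128: bits 100011001010110110100111100 walk d0:-→d1:-→d2:-→d3:-→d4:-→d5:-→d6:-→d7:-→d8:-→d9:-→d10:-→d11:-→d12:H0→d13:-→d14:-→d15:-→d16:-→d17:-→d18:-→d19:-→d20:-→d21:-→d22:-→d23:-→d24:-→d25:-→d26:-→d27:H3 -> H3
  lookup 140.160.0.0: bits 100011001010 walk d0:-→d1:-→d2:-→d3:-→d4:-→d5:-→d6:-→d7:-→d8:-→d9:-→d10:-→d11:-→d12:H0 -> H0
  + 92.192.0.0/12 (H3) depth=12
  + 140.0.0.0/8 (H4) depth=8
  - 140.0.0.0/8 clear@8
  lookup 140.173.167.131: bits 100011001010110110100111100 walk d0:-→d1:-→d2:-→d3:-→d4:-→d5:-→d6:-→d7:-→d8:-→d9:-→d10:-→d11:-→d12:H0→d13:-→d14:-→d15:-→d16:-→d17:-→d18:-→d19:-→d20:-→d21:-→d22:-→d23:-→d24:-→d25:-→d26:-→d27:H3 -> H3
  + 92.192.61.128/26 (H4) depth=26
  - 67.154.0.0/16 clear@16
  + 64.0.0.0/3 (H0) depth=3
  lookup 92.192.61.128: bits 01011100110000000011110110 walk d0:-→d1:-→d2:-→d3:H0→d4:-→d5:-→d6:-→d7:-→d8:-→d9:-→d10:-→d11:-→d12:H3→d13:-→d14:-→d15:-→d16:-→d17:-→d18:-→d19:-→d20:-→d21:-→d22:-→d23:-→d24:-→d25:-→d26:H4 -> H4
  - 64.0.0.0/3 clear@3
  lookup 140.160.1.55: bits 100011001010 walk d0:-→d1:-→d2:-→d3:-→d4:-→d5:-→d6:-→d7:-→d8:-→d9:-→d10:-→d11:-→d12:H0 -> H0
  lookup 140.173.167.130: bits 100011001010110110100111100 walk d0:-→d1:-→d2:-→d3:-→d4:-→d5:-→d6:-→d7:-→d8:-→d9:-→d10:-→d11:-→d12:H0→d13:-→d14:-→d15:-→d16:-→d17:-→d18:-→d19:-→d20:-→d21:-→d22:-→d23:-→d24:-→d25:-→d26:-→d27:H3 -> H3
  + 67.154.0.0/15 (H4) depth=15
  - 92.192.0.0/12 clear@12
  lookup 67.154.0.224: bits 01000011100110100 walk d0:-→d1:-→d2:-→d3:-→d4:-→d5:-→d6:-→d7:-→d8:-→d9:-→d10:-→d11:-→d12:-→d13:-→d14:-→d15:H4→d16:-→d17:- -> H4
  lookup 92.192.61.136: bits 01011100110000000011110110 walk d0:-→d1:-→d2:-→d3:-→d4:-→d5:-→d6:-→d7:-→d8:-→d9:-→d10:-→d11:-→d12:-→d13:-→d14:-→d15:-→d16:-→d17:-→d18:-→d19:-→d20:-→d21:-→d22:-→d23:-→d24:-→d25:-→d26:H4 -> H4
  + 0.0.0.0/0 (H0) depth=0
  lookup 140.173.167.129: bits 100011001010110110100111100 walk d0:H0→d1:-→d2:-→d3:-→d4:-→d5:-→d6:-→d7:-→d8:-→d9:-→d10:-→d11:-→d12:H0→d13:-→d14:-→d15:-→d16:-→d17:-→d18:-→d19:-→d20:-→d21:-→d22:-→d23:-→d24:-→d25:-→d26:-→d27:H3 -> H3
  + 0.0.0.0/0 (H3) depth=0
  + 140.0.0.0/7 (H4) depth=7
  lookup 67.154.0.0: bits 01000011100110100 walk d0:H3→d1:-→d2:-→d3:-→d4:-→d5:-→d6:-→d7:-→d8:-→d9:-→d10:-→d11:-→d12:-→d13:-→d14:-→d15:H4→d16:-→d17:- -> H4
  lookup 67.154.0.14: bits 01000011100110100 walk d0:H3→d1:-→d2:-→d3:-→d4:-→d5:-→d6:-→d7:-→d8:-→d9:-→d10:-→d11:-→d12:-→d13:-→d14:-→d15:H4→d16:-→d17:- -> H4
  + 92.192.61.0/24 (H3) depth=24
  + 92.192.0.0/15 (H1) depth=15
  + 0.0.0.0/0 (H2) depth=0
  + 67.0.0.0/8 (H3) depth=8
  + 92.192.61.0/24 (H2) depth=24
  - 92.192.0.0/15 clear@15
  + 140.128.0.0/10 (H0) depth=10
  - 67.154.80.0/20 clear@20
  + 218.192.0.0/11 (H0) depth=11
  lookup 218.193.74.194: bits 11011010110 walk d0:H2→d1:-→d2:-→d3:-→d4:-→d5:-→d6:-→d7:-→d8:-→d9:-→d10:-→d11:H0 -> H0
  lookup 140.173.167.139: bits 100011001010110110100111100 walk d0:H2→d1:-→d2:-→d3:-→d4:-→d5:-→d6:-→d7:H4→d8:-→d9:-→d10:H0→d11:-→d12:H0→d13:-→d14:-→d15:-→d16:-→d17:-→d18:-→d19:-→d20:-→d21:-→d22:-→d23:-→d24:-→d25:-→d26:-→d27:H3 -> H3
  lookup 140.164.70.16: bits 100011001010 walk d0:H2→d1:-→d2:-→d3:-→d4:-→d5:-→d6:-→d7:H4→d8:-→d9:-→d10:H0→d11:-→d12:H0 -> H0

== LOOKUPS ==
["H3","H0","H3","H4","H0","H3","H4","H4","H3","H4","H4","H0","H3","H0"]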